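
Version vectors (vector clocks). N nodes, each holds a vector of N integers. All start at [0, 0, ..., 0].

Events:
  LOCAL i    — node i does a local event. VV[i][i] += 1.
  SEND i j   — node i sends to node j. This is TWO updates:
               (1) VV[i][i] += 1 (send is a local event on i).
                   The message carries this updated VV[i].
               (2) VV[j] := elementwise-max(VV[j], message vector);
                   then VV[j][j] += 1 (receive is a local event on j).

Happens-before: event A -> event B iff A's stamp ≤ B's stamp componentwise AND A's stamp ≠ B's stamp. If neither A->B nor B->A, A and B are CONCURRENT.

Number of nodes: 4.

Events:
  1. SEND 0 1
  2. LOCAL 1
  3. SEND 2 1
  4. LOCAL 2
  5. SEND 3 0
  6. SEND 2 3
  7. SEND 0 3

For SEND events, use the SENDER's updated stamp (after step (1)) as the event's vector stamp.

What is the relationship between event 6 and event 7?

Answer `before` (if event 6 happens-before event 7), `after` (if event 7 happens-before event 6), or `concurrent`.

Answer: concurrent

Derivation:
Initial: VV[0]=[0, 0, 0, 0]
Initial: VV[1]=[0, 0, 0, 0]
Initial: VV[2]=[0, 0, 0, 0]
Initial: VV[3]=[0, 0, 0, 0]
Event 1: SEND 0->1: VV[0][0]++ -> VV[0]=[1, 0, 0, 0], msg_vec=[1, 0, 0, 0]; VV[1]=max(VV[1],msg_vec) then VV[1][1]++ -> VV[1]=[1, 1, 0, 0]
Event 2: LOCAL 1: VV[1][1]++ -> VV[1]=[1, 2, 0, 0]
Event 3: SEND 2->1: VV[2][2]++ -> VV[2]=[0, 0, 1, 0], msg_vec=[0, 0, 1, 0]; VV[1]=max(VV[1],msg_vec) then VV[1][1]++ -> VV[1]=[1, 3, 1, 0]
Event 4: LOCAL 2: VV[2][2]++ -> VV[2]=[0, 0, 2, 0]
Event 5: SEND 3->0: VV[3][3]++ -> VV[3]=[0, 0, 0, 1], msg_vec=[0, 0, 0, 1]; VV[0]=max(VV[0],msg_vec) then VV[0][0]++ -> VV[0]=[2, 0, 0, 1]
Event 6: SEND 2->3: VV[2][2]++ -> VV[2]=[0, 0, 3, 0], msg_vec=[0, 0, 3, 0]; VV[3]=max(VV[3],msg_vec) then VV[3][3]++ -> VV[3]=[0, 0, 3, 2]
Event 7: SEND 0->3: VV[0][0]++ -> VV[0]=[3, 0, 0, 1], msg_vec=[3, 0, 0, 1]; VV[3]=max(VV[3],msg_vec) then VV[3][3]++ -> VV[3]=[3, 0, 3, 3]
Event 6 stamp: [0, 0, 3, 0]
Event 7 stamp: [3, 0, 0, 1]
[0, 0, 3, 0] <= [3, 0, 0, 1]? False
[3, 0, 0, 1] <= [0, 0, 3, 0]? False
Relation: concurrent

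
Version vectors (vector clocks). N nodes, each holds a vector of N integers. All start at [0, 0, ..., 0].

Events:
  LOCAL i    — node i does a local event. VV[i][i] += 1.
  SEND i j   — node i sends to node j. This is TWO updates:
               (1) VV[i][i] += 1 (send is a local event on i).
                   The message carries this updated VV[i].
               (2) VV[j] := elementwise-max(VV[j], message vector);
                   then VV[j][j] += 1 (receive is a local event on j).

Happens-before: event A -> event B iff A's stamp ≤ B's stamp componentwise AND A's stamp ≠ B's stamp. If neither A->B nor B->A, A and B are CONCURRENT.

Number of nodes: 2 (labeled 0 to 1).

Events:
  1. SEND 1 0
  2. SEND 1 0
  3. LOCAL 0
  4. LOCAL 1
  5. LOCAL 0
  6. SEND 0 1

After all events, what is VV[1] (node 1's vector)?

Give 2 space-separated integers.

Initial: VV[0]=[0, 0]
Initial: VV[1]=[0, 0]
Event 1: SEND 1->0: VV[1][1]++ -> VV[1]=[0, 1], msg_vec=[0, 1]; VV[0]=max(VV[0],msg_vec) then VV[0][0]++ -> VV[0]=[1, 1]
Event 2: SEND 1->0: VV[1][1]++ -> VV[1]=[0, 2], msg_vec=[0, 2]; VV[0]=max(VV[0],msg_vec) then VV[0][0]++ -> VV[0]=[2, 2]
Event 3: LOCAL 0: VV[0][0]++ -> VV[0]=[3, 2]
Event 4: LOCAL 1: VV[1][1]++ -> VV[1]=[0, 3]
Event 5: LOCAL 0: VV[0][0]++ -> VV[0]=[4, 2]
Event 6: SEND 0->1: VV[0][0]++ -> VV[0]=[5, 2], msg_vec=[5, 2]; VV[1]=max(VV[1],msg_vec) then VV[1][1]++ -> VV[1]=[5, 4]
Final vectors: VV[0]=[5, 2]; VV[1]=[5, 4]

Answer: 5 4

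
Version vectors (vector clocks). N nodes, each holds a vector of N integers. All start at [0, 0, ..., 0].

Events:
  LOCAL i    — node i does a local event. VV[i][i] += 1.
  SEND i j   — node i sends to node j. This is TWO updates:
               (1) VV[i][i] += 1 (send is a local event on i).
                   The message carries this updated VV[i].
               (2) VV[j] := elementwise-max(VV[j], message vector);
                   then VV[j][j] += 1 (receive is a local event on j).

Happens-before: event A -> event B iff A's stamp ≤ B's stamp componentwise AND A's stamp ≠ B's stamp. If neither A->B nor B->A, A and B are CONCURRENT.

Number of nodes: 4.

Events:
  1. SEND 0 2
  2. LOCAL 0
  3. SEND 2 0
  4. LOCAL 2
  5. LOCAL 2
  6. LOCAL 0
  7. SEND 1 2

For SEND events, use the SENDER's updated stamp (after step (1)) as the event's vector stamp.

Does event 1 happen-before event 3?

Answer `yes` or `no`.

Initial: VV[0]=[0, 0, 0, 0]
Initial: VV[1]=[0, 0, 0, 0]
Initial: VV[2]=[0, 0, 0, 0]
Initial: VV[3]=[0, 0, 0, 0]
Event 1: SEND 0->2: VV[0][0]++ -> VV[0]=[1, 0, 0, 0], msg_vec=[1, 0, 0, 0]; VV[2]=max(VV[2],msg_vec) then VV[2][2]++ -> VV[2]=[1, 0, 1, 0]
Event 2: LOCAL 0: VV[0][0]++ -> VV[0]=[2, 0, 0, 0]
Event 3: SEND 2->0: VV[2][2]++ -> VV[2]=[1, 0, 2, 0], msg_vec=[1, 0, 2, 0]; VV[0]=max(VV[0],msg_vec) then VV[0][0]++ -> VV[0]=[3, 0, 2, 0]
Event 4: LOCAL 2: VV[2][2]++ -> VV[2]=[1, 0, 3, 0]
Event 5: LOCAL 2: VV[2][2]++ -> VV[2]=[1, 0, 4, 0]
Event 6: LOCAL 0: VV[0][0]++ -> VV[0]=[4, 0, 2, 0]
Event 7: SEND 1->2: VV[1][1]++ -> VV[1]=[0, 1, 0, 0], msg_vec=[0, 1, 0, 0]; VV[2]=max(VV[2],msg_vec) then VV[2][2]++ -> VV[2]=[1, 1, 5, 0]
Event 1 stamp: [1, 0, 0, 0]
Event 3 stamp: [1, 0, 2, 0]
[1, 0, 0, 0] <= [1, 0, 2, 0]? True. Equal? False. Happens-before: True

Answer: yes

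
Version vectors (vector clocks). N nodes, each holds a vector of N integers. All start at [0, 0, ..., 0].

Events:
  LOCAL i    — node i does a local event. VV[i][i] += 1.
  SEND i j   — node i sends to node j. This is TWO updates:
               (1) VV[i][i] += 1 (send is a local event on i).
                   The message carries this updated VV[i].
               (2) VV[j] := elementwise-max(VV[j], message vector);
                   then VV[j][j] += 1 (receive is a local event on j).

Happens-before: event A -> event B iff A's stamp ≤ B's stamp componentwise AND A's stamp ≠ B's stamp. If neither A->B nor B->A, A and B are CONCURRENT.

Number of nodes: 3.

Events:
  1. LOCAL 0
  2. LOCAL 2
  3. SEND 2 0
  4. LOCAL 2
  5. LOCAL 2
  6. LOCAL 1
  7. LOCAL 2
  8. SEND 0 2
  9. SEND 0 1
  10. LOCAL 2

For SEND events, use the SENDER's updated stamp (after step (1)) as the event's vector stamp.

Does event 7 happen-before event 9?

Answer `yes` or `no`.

Answer: no

Derivation:
Initial: VV[0]=[0, 0, 0]
Initial: VV[1]=[0, 0, 0]
Initial: VV[2]=[0, 0, 0]
Event 1: LOCAL 0: VV[0][0]++ -> VV[0]=[1, 0, 0]
Event 2: LOCAL 2: VV[2][2]++ -> VV[2]=[0, 0, 1]
Event 3: SEND 2->0: VV[2][2]++ -> VV[2]=[0, 0, 2], msg_vec=[0, 0, 2]; VV[0]=max(VV[0],msg_vec) then VV[0][0]++ -> VV[0]=[2, 0, 2]
Event 4: LOCAL 2: VV[2][2]++ -> VV[2]=[0, 0, 3]
Event 5: LOCAL 2: VV[2][2]++ -> VV[2]=[0, 0, 4]
Event 6: LOCAL 1: VV[1][1]++ -> VV[1]=[0, 1, 0]
Event 7: LOCAL 2: VV[2][2]++ -> VV[2]=[0, 0, 5]
Event 8: SEND 0->2: VV[0][0]++ -> VV[0]=[3, 0, 2], msg_vec=[3, 0, 2]; VV[2]=max(VV[2],msg_vec) then VV[2][2]++ -> VV[2]=[3, 0, 6]
Event 9: SEND 0->1: VV[0][0]++ -> VV[0]=[4, 0, 2], msg_vec=[4, 0, 2]; VV[1]=max(VV[1],msg_vec) then VV[1][1]++ -> VV[1]=[4, 2, 2]
Event 10: LOCAL 2: VV[2][2]++ -> VV[2]=[3, 0, 7]
Event 7 stamp: [0, 0, 5]
Event 9 stamp: [4, 0, 2]
[0, 0, 5] <= [4, 0, 2]? False. Equal? False. Happens-before: False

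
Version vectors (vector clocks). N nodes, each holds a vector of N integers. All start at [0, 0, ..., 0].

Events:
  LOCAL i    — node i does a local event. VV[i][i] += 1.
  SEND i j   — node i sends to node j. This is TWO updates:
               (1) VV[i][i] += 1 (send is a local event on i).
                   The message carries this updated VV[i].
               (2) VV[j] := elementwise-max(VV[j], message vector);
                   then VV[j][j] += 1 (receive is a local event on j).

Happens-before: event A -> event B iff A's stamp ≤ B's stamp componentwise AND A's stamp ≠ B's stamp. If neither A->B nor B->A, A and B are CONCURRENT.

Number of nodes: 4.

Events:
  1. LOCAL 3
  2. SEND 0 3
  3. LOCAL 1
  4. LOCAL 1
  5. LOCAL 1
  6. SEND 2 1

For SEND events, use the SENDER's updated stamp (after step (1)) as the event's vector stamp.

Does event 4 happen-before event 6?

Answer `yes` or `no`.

Answer: no

Derivation:
Initial: VV[0]=[0, 0, 0, 0]
Initial: VV[1]=[0, 0, 0, 0]
Initial: VV[2]=[0, 0, 0, 0]
Initial: VV[3]=[0, 0, 0, 0]
Event 1: LOCAL 3: VV[3][3]++ -> VV[3]=[0, 0, 0, 1]
Event 2: SEND 0->3: VV[0][0]++ -> VV[0]=[1, 0, 0, 0], msg_vec=[1, 0, 0, 0]; VV[3]=max(VV[3],msg_vec) then VV[3][3]++ -> VV[3]=[1, 0, 0, 2]
Event 3: LOCAL 1: VV[1][1]++ -> VV[1]=[0, 1, 0, 0]
Event 4: LOCAL 1: VV[1][1]++ -> VV[1]=[0, 2, 0, 0]
Event 5: LOCAL 1: VV[1][1]++ -> VV[1]=[0, 3, 0, 0]
Event 6: SEND 2->1: VV[2][2]++ -> VV[2]=[0, 0, 1, 0], msg_vec=[0, 0, 1, 0]; VV[1]=max(VV[1],msg_vec) then VV[1][1]++ -> VV[1]=[0, 4, 1, 0]
Event 4 stamp: [0, 2, 0, 0]
Event 6 stamp: [0, 0, 1, 0]
[0, 2, 0, 0] <= [0, 0, 1, 0]? False. Equal? False. Happens-before: False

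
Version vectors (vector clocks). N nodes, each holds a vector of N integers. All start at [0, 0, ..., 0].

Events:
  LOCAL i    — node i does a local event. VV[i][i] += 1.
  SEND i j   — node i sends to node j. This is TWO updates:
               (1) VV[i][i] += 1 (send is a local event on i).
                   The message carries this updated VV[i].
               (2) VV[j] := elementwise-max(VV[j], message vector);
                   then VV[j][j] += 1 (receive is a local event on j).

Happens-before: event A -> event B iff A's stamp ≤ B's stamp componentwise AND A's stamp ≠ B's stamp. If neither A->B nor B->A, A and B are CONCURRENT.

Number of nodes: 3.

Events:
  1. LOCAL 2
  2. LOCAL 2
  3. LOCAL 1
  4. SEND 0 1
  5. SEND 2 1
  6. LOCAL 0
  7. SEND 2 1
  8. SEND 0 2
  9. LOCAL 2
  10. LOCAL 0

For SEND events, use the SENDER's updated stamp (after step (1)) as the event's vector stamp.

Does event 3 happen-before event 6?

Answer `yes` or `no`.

Initial: VV[0]=[0, 0, 0]
Initial: VV[1]=[0, 0, 0]
Initial: VV[2]=[0, 0, 0]
Event 1: LOCAL 2: VV[2][2]++ -> VV[2]=[0, 0, 1]
Event 2: LOCAL 2: VV[2][2]++ -> VV[2]=[0, 0, 2]
Event 3: LOCAL 1: VV[1][1]++ -> VV[1]=[0, 1, 0]
Event 4: SEND 0->1: VV[0][0]++ -> VV[0]=[1, 0, 0], msg_vec=[1, 0, 0]; VV[1]=max(VV[1],msg_vec) then VV[1][1]++ -> VV[1]=[1, 2, 0]
Event 5: SEND 2->1: VV[2][2]++ -> VV[2]=[0, 0, 3], msg_vec=[0, 0, 3]; VV[1]=max(VV[1],msg_vec) then VV[1][1]++ -> VV[1]=[1, 3, 3]
Event 6: LOCAL 0: VV[0][0]++ -> VV[0]=[2, 0, 0]
Event 7: SEND 2->1: VV[2][2]++ -> VV[2]=[0, 0, 4], msg_vec=[0, 0, 4]; VV[1]=max(VV[1],msg_vec) then VV[1][1]++ -> VV[1]=[1, 4, 4]
Event 8: SEND 0->2: VV[0][0]++ -> VV[0]=[3, 0, 0], msg_vec=[3, 0, 0]; VV[2]=max(VV[2],msg_vec) then VV[2][2]++ -> VV[2]=[3, 0, 5]
Event 9: LOCAL 2: VV[2][2]++ -> VV[2]=[3, 0, 6]
Event 10: LOCAL 0: VV[0][0]++ -> VV[0]=[4, 0, 0]
Event 3 stamp: [0, 1, 0]
Event 6 stamp: [2, 0, 0]
[0, 1, 0] <= [2, 0, 0]? False. Equal? False. Happens-before: False

Answer: no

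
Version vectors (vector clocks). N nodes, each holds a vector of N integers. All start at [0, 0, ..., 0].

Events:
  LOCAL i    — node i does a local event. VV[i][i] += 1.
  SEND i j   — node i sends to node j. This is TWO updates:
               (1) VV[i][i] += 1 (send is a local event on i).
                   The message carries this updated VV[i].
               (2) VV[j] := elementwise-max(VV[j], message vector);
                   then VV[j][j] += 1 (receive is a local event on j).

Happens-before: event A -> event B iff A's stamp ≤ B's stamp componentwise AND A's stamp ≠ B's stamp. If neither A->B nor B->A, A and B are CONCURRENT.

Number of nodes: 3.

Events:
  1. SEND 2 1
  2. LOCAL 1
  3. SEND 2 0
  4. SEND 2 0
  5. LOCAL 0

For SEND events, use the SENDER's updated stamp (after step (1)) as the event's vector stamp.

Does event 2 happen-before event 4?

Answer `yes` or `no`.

Answer: no

Derivation:
Initial: VV[0]=[0, 0, 0]
Initial: VV[1]=[0, 0, 0]
Initial: VV[2]=[0, 0, 0]
Event 1: SEND 2->1: VV[2][2]++ -> VV[2]=[0, 0, 1], msg_vec=[0, 0, 1]; VV[1]=max(VV[1],msg_vec) then VV[1][1]++ -> VV[1]=[0, 1, 1]
Event 2: LOCAL 1: VV[1][1]++ -> VV[1]=[0, 2, 1]
Event 3: SEND 2->0: VV[2][2]++ -> VV[2]=[0, 0, 2], msg_vec=[0, 0, 2]; VV[0]=max(VV[0],msg_vec) then VV[0][0]++ -> VV[0]=[1, 0, 2]
Event 4: SEND 2->0: VV[2][2]++ -> VV[2]=[0, 0, 3], msg_vec=[0, 0, 3]; VV[0]=max(VV[0],msg_vec) then VV[0][0]++ -> VV[0]=[2, 0, 3]
Event 5: LOCAL 0: VV[0][0]++ -> VV[0]=[3, 0, 3]
Event 2 stamp: [0, 2, 1]
Event 4 stamp: [0, 0, 3]
[0, 2, 1] <= [0, 0, 3]? False. Equal? False. Happens-before: False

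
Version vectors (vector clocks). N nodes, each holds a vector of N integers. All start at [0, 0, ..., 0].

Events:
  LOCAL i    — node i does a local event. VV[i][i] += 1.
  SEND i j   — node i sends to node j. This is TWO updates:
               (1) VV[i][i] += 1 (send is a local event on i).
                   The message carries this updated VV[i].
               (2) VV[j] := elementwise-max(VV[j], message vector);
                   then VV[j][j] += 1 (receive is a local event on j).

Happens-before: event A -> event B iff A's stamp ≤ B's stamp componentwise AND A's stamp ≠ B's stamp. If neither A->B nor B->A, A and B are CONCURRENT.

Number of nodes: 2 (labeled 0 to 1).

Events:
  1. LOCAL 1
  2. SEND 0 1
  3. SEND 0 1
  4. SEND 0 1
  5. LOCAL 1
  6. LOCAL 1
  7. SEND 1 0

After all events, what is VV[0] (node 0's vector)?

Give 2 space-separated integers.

Answer: 4 7

Derivation:
Initial: VV[0]=[0, 0]
Initial: VV[1]=[0, 0]
Event 1: LOCAL 1: VV[1][1]++ -> VV[1]=[0, 1]
Event 2: SEND 0->1: VV[0][0]++ -> VV[0]=[1, 0], msg_vec=[1, 0]; VV[1]=max(VV[1],msg_vec) then VV[1][1]++ -> VV[1]=[1, 2]
Event 3: SEND 0->1: VV[0][0]++ -> VV[0]=[2, 0], msg_vec=[2, 0]; VV[1]=max(VV[1],msg_vec) then VV[1][1]++ -> VV[1]=[2, 3]
Event 4: SEND 0->1: VV[0][0]++ -> VV[0]=[3, 0], msg_vec=[3, 0]; VV[1]=max(VV[1],msg_vec) then VV[1][1]++ -> VV[1]=[3, 4]
Event 5: LOCAL 1: VV[1][1]++ -> VV[1]=[3, 5]
Event 6: LOCAL 1: VV[1][1]++ -> VV[1]=[3, 6]
Event 7: SEND 1->0: VV[1][1]++ -> VV[1]=[3, 7], msg_vec=[3, 7]; VV[0]=max(VV[0],msg_vec) then VV[0][0]++ -> VV[0]=[4, 7]
Final vectors: VV[0]=[4, 7]; VV[1]=[3, 7]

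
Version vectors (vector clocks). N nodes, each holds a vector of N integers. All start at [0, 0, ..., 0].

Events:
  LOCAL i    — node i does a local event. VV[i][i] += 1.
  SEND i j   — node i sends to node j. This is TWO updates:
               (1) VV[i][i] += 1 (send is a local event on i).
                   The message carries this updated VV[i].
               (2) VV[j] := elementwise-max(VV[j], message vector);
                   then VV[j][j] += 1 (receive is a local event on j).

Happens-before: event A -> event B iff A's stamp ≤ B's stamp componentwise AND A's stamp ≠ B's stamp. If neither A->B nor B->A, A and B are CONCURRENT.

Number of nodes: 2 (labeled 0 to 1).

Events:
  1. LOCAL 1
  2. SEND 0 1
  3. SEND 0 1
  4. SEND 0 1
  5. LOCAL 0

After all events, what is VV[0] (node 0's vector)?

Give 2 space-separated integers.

Initial: VV[0]=[0, 0]
Initial: VV[1]=[0, 0]
Event 1: LOCAL 1: VV[1][1]++ -> VV[1]=[0, 1]
Event 2: SEND 0->1: VV[0][0]++ -> VV[0]=[1, 0], msg_vec=[1, 0]; VV[1]=max(VV[1],msg_vec) then VV[1][1]++ -> VV[1]=[1, 2]
Event 3: SEND 0->1: VV[0][0]++ -> VV[0]=[2, 0], msg_vec=[2, 0]; VV[1]=max(VV[1],msg_vec) then VV[1][1]++ -> VV[1]=[2, 3]
Event 4: SEND 0->1: VV[0][0]++ -> VV[0]=[3, 0], msg_vec=[3, 0]; VV[1]=max(VV[1],msg_vec) then VV[1][1]++ -> VV[1]=[3, 4]
Event 5: LOCAL 0: VV[0][0]++ -> VV[0]=[4, 0]
Final vectors: VV[0]=[4, 0]; VV[1]=[3, 4]

Answer: 4 0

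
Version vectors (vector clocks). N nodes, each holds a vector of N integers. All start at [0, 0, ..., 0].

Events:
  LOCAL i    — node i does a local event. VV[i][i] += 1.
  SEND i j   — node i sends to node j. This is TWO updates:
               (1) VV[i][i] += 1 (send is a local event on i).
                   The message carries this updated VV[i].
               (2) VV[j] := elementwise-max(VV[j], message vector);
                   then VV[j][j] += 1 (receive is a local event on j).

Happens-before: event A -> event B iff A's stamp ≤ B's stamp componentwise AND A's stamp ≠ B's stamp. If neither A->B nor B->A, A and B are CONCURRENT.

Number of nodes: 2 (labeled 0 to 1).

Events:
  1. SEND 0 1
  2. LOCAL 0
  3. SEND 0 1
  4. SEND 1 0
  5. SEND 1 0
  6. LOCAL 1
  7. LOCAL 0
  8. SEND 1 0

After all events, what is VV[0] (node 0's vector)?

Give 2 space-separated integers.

Answer: 7 6

Derivation:
Initial: VV[0]=[0, 0]
Initial: VV[1]=[0, 0]
Event 1: SEND 0->1: VV[0][0]++ -> VV[0]=[1, 0], msg_vec=[1, 0]; VV[1]=max(VV[1],msg_vec) then VV[1][1]++ -> VV[1]=[1, 1]
Event 2: LOCAL 0: VV[0][0]++ -> VV[0]=[2, 0]
Event 3: SEND 0->1: VV[0][0]++ -> VV[0]=[3, 0], msg_vec=[3, 0]; VV[1]=max(VV[1],msg_vec) then VV[1][1]++ -> VV[1]=[3, 2]
Event 4: SEND 1->0: VV[1][1]++ -> VV[1]=[3, 3], msg_vec=[3, 3]; VV[0]=max(VV[0],msg_vec) then VV[0][0]++ -> VV[0]=[4, 3]
Event 5: SEND 1->0: VV[1][1]++ -> VV[1]=[3, 4], msg_vec=[3, 4]; VV[0]=max(VV[0],msg_vec) then VV[0][0]++ -> VV[0]=[5, 4]
Event 6: LOCAL 1: VV[1][1]++ -> VV[1]=[3, 5]
Event 7: LOCAL 0: VV[0][0]++ -> VV[0]=[6, 4]
Event 8: SEND 1->0: VV[1][1]++ -> VV[1]=[3, 6], msg_vec=[3, 6]; VV[0]=max(VV[0],msg_vec) then VV[0][0]++ -> VV[0]=[7, 6]
Final vectors: VV[0]=[7, 6]; VV[1]=[3, 6]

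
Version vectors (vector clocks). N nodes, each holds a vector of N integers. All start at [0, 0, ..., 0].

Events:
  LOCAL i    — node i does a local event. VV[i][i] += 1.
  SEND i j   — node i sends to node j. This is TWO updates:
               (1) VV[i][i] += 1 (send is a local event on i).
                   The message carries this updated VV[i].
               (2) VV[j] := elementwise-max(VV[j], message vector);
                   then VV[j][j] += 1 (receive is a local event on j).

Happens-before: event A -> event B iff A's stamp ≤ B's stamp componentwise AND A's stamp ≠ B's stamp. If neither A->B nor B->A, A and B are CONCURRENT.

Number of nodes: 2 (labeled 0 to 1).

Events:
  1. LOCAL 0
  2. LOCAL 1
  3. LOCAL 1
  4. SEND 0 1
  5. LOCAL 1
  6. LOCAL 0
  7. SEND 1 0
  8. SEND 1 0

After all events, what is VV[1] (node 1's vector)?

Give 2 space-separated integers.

Initial: VV[0]=[0, 0]
Initial: VV[1]=[0, 0]
Event 1: LOCAL 0: VV[0][0]++ -> VV[0]=[1, 0]
Event 2: LOCAL 1: VV[1][1]++ -> VV[1]=[0, 1]
Event 3: LOCAL 1: VV[1][1]++ -> VV[1]=[0, 2]
Event 4: SEND 0->1: VV[0][0]++ -> VV[0]=[2, 0], msg_vec=[2, 0]; VV[1]=max(VV[1],msg_vec) then VV[1][1]++ -> VV[1]=[2, 3]
Event 5: LOCAL 1: VV[1][1]++ -> VV[1]=[2, 4]
Event 6: LOCAL 0: VV[0][0]++ -> VV[0]=[3, 0]
Event 7: SEND 1->0: VV[1][1]++ -> VV[1]=[2, 5], msg_vec=[2, 5]; VV[0]=max(VV[0],msg_vec) then VV[0][0]++ -> VV[0]=[4, 5]
Event 8: SEND 1->0: VV[1][1]++ -> VV[1]=[2, 6], msg_vec=[2, 6]; VV[0]=max(VV[0],msg_vec) then VV[0][0]++ -> VV[0]=[5, 6]
Final vectors: VV[0]=[5, 6]; VV[1]=[2, 6]

Answer: 2 6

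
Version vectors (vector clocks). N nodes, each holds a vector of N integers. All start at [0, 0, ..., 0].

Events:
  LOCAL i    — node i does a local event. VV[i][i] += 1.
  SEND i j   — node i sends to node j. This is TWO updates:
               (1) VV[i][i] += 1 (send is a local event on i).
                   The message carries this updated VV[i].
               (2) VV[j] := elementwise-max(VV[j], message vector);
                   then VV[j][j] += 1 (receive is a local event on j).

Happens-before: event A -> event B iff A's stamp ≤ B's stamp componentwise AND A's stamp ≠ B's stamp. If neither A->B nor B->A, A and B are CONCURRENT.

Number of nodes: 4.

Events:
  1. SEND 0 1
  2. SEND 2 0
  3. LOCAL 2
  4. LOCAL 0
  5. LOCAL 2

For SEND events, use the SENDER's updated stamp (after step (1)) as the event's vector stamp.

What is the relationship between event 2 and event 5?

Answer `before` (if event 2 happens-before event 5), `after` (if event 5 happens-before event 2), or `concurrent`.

Initial: VV[0]=[0, 0, 0, 0]
Initial: VV[1]=[0, 0, 0, 0]
Initial: VV[2]=[0, 0, 0, 0]
Initial: VV[3]=[0, 0, 0, 0]
Event 1: SEND 0->1: VV[0][0]++ -> VV[0]=[1, 0, 0, 0], msg_vec=[1, 0, 0, 0]; VV[1]=max(VV[1],msg_vec) then VV[1][1]++ -> VV[1]=[1, 1, 0, 0]
Event 2: SEND 2->0: VV[2][2]++ -> VV[2]=[0, 0, 1, 0], msg_vec=[0, 0, 1, 0]; VV[0]=max(VV[0],msg_vec) then VV[0][0]++ -> VV[0]=[2, 0, 1, 0]
Event 3: LOCAL 2: VV[2][2]++ -> VV[2]=[0, 0, 2, 0]
Event 4: LOCAL 0: VV[0][0]++ -> VV[0]=[3, 0, 1, 0]
Event 5: LOCAL 2: VV[2][2]++ -> VV[2]=[0, 0, 3, 0]
Event 2 stamp: [0, 0, 1, 0]
Event 5 stamp: [0, 0, 3, 0]
[0, 0, 1, 0] <= [0, 0, 3, 0]? True
[0, 0, 3, 0] <= [0, 0, 1, 0]? False
Relation: before

Answer: before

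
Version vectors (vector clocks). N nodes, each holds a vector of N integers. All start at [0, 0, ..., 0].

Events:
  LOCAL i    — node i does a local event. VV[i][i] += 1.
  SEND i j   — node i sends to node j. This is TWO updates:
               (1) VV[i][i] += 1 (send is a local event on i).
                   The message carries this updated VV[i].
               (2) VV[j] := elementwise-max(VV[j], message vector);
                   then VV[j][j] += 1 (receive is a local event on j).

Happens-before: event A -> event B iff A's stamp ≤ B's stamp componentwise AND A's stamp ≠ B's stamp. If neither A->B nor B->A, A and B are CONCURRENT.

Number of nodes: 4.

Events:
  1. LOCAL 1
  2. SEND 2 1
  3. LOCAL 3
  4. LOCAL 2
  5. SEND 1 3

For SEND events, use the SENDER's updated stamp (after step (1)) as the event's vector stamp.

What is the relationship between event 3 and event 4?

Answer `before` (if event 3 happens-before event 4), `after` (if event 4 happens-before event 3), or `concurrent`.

Answer: concurrent

Derivation:
Initial: VV[0]=[0, 0, 0, 0]
Initial: VV[1]=[0, 0, 0, 0]
Initial: VV[2]=[0, 0, 0, 0]
Initial: VV[3]=[0, 0, 0, 0]
Event 1: LOCAL 1: VV[1][1]++ -> VV[1]=[0, 1, 0, 0]
Event 2: SEND 2->1: VV[2][2]++ -> VV[2]=[0, 0, 1, 0], msg_vec=[0, 0, 1, 0]; VV[1]=max(VV[1],msg_vec) then VV[1][1]++ -> VV[1]=[0, 2, 1, 0]
Event 3: LOCAL 3: VV[3][3]++ -> VV[3]=[0, 0, 0, 1]
Event 4: LOCAL 2: VV[2][2]++ -> VV[2]=[0, 0, 2, 0]
Event 5: SEND 1->3: VV[1][1]++ -> VV[1]=[0, 3, 1, 0], msg_vec=[0, 3, 1, 0]; VV[3]=max(VV[3],msg_vec) then VV[3][3]++ -> VV[3]=[0, 3, 1, 2]
Event 3 stamp: [0, 0, 0, 1]
Event 4 stamp: [0, 0, 2, 0]
[0, 0, 0, 1] <= [0, 0, 2, 0]? False
[0, 0, 2, 0] <= [0, 0, 0, 1]? False
Relation: concurrent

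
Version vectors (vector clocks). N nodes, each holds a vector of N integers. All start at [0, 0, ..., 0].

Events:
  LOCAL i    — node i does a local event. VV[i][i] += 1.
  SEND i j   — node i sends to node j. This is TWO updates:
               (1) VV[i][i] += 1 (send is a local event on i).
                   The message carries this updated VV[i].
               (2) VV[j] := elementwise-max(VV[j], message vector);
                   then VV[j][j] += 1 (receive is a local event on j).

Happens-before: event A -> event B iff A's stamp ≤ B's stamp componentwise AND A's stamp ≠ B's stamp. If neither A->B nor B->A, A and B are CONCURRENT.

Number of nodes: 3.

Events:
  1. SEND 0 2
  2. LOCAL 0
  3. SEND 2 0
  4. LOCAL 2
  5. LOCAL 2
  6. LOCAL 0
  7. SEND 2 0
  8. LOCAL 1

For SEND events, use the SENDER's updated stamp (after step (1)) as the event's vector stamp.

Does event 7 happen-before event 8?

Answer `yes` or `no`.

Answer: no

Derivation:
Initial: VV[0]=[0, 0, 0]
Initial: VV[1]=[0, 0, 0]
Initial: VV[2]=[0, 0, 0]
Event 1: SEND 0->2: VV[0][0]++ -> VV[0]=[1, 0, 0], msg_vec=[1, 0, 0]; VV[2]=max(VV[2],msg_vec) then VV[2][2]++ -> VV[2]=[1, 0, 1]
Event 2: LOCAL 0: VV[0][0]++ -> VV[0]=[2, 0, 0]
Event 3: SEND 2->0: VV[2][2]++ -> VV[2]=[1, 0, 2], msg_vec=[1, 0, 2]; VV[0]=max(VV[0],msg_vec) then VV[0][0]++ -> VV[0]=[3, 0, 2]
Event 4: LOCAL 2: VV[2][2]++ -> VV[2]=[1, 0, 3]
Event 5: LOCAL 2: VV[2][2]++ -> VV[2]=[1, 0, 4]
Event 6: LOCAL 0: VV[0][0]++ -> VV[0]=[4, 0, 2]
Event 7: SEND 2->0: VV[2][2]++ -> VV[2]=[1, 0, 5], msg_vec=[1, 0, 5]; VV[0]=max(VV[0],msg_vec) then VV[0][0]++ -> VV[0]=[5, 0, 5]
Event 8: LOCAL 1: VV[1][1]++ -> VV[1]=[0, 1, 0]
Event 7 stamp: [1, 0, 5]
Event 8 stamp: [0, 1, 0]
[1, 0, 5] <= [0, 1, 0]? False. Equal? False. Happens-before: False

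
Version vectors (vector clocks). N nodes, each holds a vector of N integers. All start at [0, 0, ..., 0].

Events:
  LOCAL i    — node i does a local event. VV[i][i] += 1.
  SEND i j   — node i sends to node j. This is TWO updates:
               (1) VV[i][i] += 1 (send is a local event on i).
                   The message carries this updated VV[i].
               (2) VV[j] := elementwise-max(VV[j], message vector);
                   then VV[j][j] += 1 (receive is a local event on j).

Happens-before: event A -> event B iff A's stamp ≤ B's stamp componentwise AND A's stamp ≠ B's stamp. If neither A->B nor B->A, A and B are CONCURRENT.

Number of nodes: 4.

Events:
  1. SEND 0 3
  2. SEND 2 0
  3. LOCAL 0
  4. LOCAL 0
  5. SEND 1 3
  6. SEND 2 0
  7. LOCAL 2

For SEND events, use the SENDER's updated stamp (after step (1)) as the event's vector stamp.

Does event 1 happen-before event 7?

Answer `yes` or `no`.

Answer: no

Derivation:
Initial: VV[0]=[0, 0, 0, 0]
Initial: VV[1]=[0, 0, 0, 0]
Initial: VV[2]=[0, 0, 0, 0]
Initial: VV[3]=[0, 0, 0, 0]
Event 1: SEND 0->3: VV[0][0]++ -> VV[0]=[1, 0, 0, 0], msg_vec=[1, 0, 0, 0]; VV[3]=max(VV[3],msg_vec) then VV[3][3]++ -> VV[3]=[1, 0, 0, 1]
Event 2: SEND 2->0: VV[2][2]++ -> VV[2]=[0, 0, 1, 0], msg_vec=[0, 0, 1, 0]; VV[0]=max(VV[0],msg_vec) then VV[0][0]++ -> VV[0]=[2, 0, 1, 0]
Event 3: LOCAL 0: VV[0][0]++ -> VV[0]=[3, 0, 1, 0]
Event 4: LOCAL 0: VV[0][0]++ -> VV[0]=[4, 0, 1, 0]
Event 5: SEND 1->3: VV[1][1]++ -> VV[1]=[0, 1, 0, 0], msg_vec=[0, 1, 0, 0]; VV[3]=max(VV[3],msg_vec) then VV[3][3]++ -> VV[3]=[1, 1, 0, 2]
Event 6: SEND 2->0: VV[2][2]++ -> VV[2]=[0, 0, 2, 0], msg_vec=[0, 0, 2, 0]; VV[0]=max(VV[0],msg_vec) then VV[0][0]++ -> VV[0]=[5, 0, 2, 0]
Event 7: LOCAL 2: VV[2][2]++ -> VV[2]=[0, 0, 3, 0]
Event 1 stamp: [1, 0, 0, 0]
Event 7 stamp: [0, 0, 3, 0]
[1, 0, 0, 0] <= [0, 0, 3, 0]? False. Equal? False. Happens-before: False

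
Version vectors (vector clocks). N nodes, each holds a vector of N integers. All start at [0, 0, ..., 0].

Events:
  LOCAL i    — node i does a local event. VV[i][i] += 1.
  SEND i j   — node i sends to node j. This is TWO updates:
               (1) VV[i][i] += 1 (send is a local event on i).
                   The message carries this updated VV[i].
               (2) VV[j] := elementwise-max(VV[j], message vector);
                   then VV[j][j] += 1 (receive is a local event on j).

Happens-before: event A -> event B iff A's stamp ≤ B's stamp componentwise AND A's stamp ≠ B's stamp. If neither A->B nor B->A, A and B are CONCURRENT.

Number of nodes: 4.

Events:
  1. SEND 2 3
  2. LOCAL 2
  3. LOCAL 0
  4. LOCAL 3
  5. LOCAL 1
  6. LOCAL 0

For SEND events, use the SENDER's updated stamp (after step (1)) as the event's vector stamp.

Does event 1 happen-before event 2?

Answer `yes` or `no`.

Answer: yes

Derivation:
Initial: VV[0]=[0, 0, 0, 0]
Initial: VV[1]=[0, 0, 0, 0]
Initial: VV[2]=[0, 0, 0, 0]
Initial: VV[3]=[0, 0, 0, 0]
Event 1: SEND 2->3: VV[2][2]++ -> VV[2]=[0, 0, 1, 0], msg_vec=[0, 0, 1, 0]; VV[3]=max(VV[3],msg_vec) then VV[3][3]++ -> VV[3]=[0, 0, 1, 1]
Event 2: LOCAL 2: VV[2][2]++ -> VV[2]=[0, 0, 2, 0]
Event 3: LOCAL 0: VV[0][0]++ -> VV[0]=[1, 0, 0, 0]
Event 4: LOCAL 3: VV[3][3]++ -> VV[3]=[0, 0, 1, 2]
Event 5: LOCAL 1: VV[1][1]++ -> VV[1]=[0, 1, 0, 0]
Event 6: LOCAL 0: VV[0][0]++ -> VV[0]=[2, 0, 0, 0]
Event 1 stamp: [0, 0, 1, 0]
Event 2 stamp: [0, 0, 2, 0]
[0, 0, 1, 0] <= [0, 0, 2, 0]? True. Equal? False. Happens-before: True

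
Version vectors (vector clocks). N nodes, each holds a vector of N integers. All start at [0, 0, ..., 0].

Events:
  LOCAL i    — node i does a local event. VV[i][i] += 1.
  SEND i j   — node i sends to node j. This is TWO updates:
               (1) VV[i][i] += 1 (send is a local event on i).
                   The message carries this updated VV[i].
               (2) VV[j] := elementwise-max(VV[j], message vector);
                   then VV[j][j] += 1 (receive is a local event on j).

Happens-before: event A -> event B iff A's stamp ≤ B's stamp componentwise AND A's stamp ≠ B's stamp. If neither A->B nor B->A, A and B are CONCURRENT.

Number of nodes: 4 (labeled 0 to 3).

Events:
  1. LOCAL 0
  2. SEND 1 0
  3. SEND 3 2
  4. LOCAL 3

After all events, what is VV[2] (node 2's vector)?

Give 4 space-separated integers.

Initial: VV[0]=[0, 0, 0, 0]
Initial: VV[1]=[0, 0, 0, 0]
Initial: VV[2]=[0, 0, 0, 0]
Initial: VV[3]=[0, 0, 0, 0]
Event 1: LOCAL 0: VV[0][0]++ -> VV[0]=[1, 0, 0, 0]
Event 2: SEND 1->0: VV[1][1]++ -> VV[1]=[0, 1, 0, 0], msg_vec=[0, 1, 0, 0]; VV[0]=max(VV[0],msg_vec) then VV[0][0]++ -> VV[0]=[2, 1, 0, 0]
Event 3: SEND 3->2: VV[3][3]++ -> VV[3]=[0, 0, 0, 1], msg_vec=[0, 0, 0, 1]; VV[2]=max(VV[2],msg_vec) then VV[2][2]++ -> VV[2]=[0, 0, 1, 1]
Event 4: LOCAL 3: VV[3][3]++ -> VV[3]=[0, 0, 0, 2]
Final vectors: VV[0]=[2, 1, 0, 0]; VV[1]=[0, 1, 0, 0]; VV[2]=[0, 0, 1, 1]; VV[3]=[0, 0, 0, 2]

Answer: 0 0 1 1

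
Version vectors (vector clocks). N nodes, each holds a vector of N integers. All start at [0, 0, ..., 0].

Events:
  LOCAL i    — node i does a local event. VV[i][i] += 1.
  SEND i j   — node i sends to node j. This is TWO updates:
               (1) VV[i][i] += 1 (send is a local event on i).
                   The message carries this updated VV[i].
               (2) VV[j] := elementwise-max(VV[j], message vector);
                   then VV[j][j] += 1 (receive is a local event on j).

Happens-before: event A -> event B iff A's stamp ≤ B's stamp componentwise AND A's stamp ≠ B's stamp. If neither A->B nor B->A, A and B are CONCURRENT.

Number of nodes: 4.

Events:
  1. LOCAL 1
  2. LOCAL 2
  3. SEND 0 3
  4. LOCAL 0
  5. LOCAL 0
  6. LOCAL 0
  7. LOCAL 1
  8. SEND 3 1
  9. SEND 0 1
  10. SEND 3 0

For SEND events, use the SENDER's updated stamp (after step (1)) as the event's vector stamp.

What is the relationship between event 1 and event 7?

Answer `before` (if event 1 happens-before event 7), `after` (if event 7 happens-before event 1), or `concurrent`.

Initial: VV[0]=[0, 0, 0, 0]
Initial: VV[1]=[0, 0, 0, 0]
Initial: VV[2]=[0, 0, 0, 0]
Initial: VV[3]=[0, 0, 0, 0]
Event 1: LOCAL 1: VV[1][1]++ -> VV[1]=[0, 1, 0, 0]
Event 2: LOCAL 2: VV[2][2]++ -> VV[2]=[0, 0, 1, 0]
Event 3: SEND 0->3: VV[0][0]++ -> VV[0]=[1, 0, 0, 0], msg_vec=[1, 0, 0, 0]; VV[3]=max(VV[3],msg_vec) then VV[3][3]++ -> VV[3]=[1, 0, 0, 1]
Event 4: LOCAL 0: VV[0][0]++ -> VV[0]=[2, 0, 0, 0]
Event 5: LOCAL 0: VV[0][0]++ -> VV[0]=[3, 0, 0, 0]
Event 6: LOCAL 0: VV[0][0]++ -> VV[0]=[4, 0, 0, 0]
Event 7: LOCAL 1: VV[1][1]++ -> VV[1]=[0, 2, 0, 0]
Event 8: SEND 3->1: VV[3][3]++ -> VV[3]=[1, 0, 0, 2], msg_vec=[1, 0, 0, 2]; VV[1]=max(VV[1],msg_vec) then VV[1][1]++ -> VV[1]=[1, 3, 0, 2]
Event 9: SEND 0->1: VV[0][0]++ -> VV[0]=[5, 0, 0, 0], msg_vec=[5, 0, 0, 0]; VV[1]=max(VV[1],msg_vec) then VV[1][1]++ -> VV[1]=[5, 4, 0, 2]
Event 10: SEND 3->0: VV[3][3]++ -> VV[3]=[1, 0, 0, 3], msg_vec=[1, 0, 0, 3]; VV[0]=max(VV[0],msg_vec) then VV[0][0]++ -> VV[0]=[6, 0, 0, 3]
Event 1 stamp: [0, 1, 0, 0]
Event 7 stamp: [0, 2, 0, 0]
[0, 1, 0, 0] <= [0, 2, 0, 0]? True
[0, 2, 0, 0] <= [0, 1, 0, 0]? False
Relation: before

Answer: before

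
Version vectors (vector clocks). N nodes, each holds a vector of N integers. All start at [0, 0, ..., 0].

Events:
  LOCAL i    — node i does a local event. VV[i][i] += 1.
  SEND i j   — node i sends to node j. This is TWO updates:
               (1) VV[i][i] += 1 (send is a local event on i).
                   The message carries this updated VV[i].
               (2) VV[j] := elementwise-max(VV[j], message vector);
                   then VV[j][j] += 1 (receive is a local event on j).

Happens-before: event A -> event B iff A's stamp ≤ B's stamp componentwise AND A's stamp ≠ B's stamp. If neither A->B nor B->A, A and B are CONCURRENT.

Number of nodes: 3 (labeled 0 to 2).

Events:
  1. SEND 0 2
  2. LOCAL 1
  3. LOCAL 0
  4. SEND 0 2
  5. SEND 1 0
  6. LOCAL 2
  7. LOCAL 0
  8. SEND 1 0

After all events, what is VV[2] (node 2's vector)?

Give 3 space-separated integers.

Initial: VV[0]=[0, 0, 0]
Initial: VV[1]=[0, 0, 0]
Initial: VV[2]=[0, 0, 0]
Event 1: SEND 0->2: VV[0][0]++ -> VV[0]=[1, 0, 0], msg_vec=[1, 0, 0]; VV[2]=max(VV[2],msg_vec) then VV[2][2]++ -> VV[2]=[1, 0, 1]
Event 2: LOCAL 1: VV[1][1]++ -> VV[1]=[0, 1, 0]
Event 3: LOCAL 0: VV[0][0]++ -> VV[0]=[2, 0, 0]
Event 4: SEND 0->2: VV[0][0]++ -> VV[0]=[3, 0, 0], msg_vec=[3, 0, 0]; VV[2]=max(VV[2],msg_vec) then VV[2][2]++ -> VV[2]=[3, 0, 2]
Event 5: SEND 1->0: VV[1][1]++ -> VV[1]=[0, 2, 0], msg_vec=[0, 2, 0]; VV[0]=max(VV[0],msg_vec) then VV[0][0]++ -> VV[0]=[4, 2, 0]
Event 6: LOCAL 2: VV[2][2]++ -> VV[2]=[3, 0, 3]
Event 7: LOCAL 0: VV[0][0]++ -> VV[0]=[5, 2, 0]
Event 8: SEND 1->0: VV[1][1]++ -> VV[1]=[0, 3, 0], msg_vec=[0, 3, 0]; VV[0]=max(VV[0],msg_vec) then VV[0][0]++ -> VV[0]=[6, 3, 0]
Final vectors: VV[0]=[6, 3, 0]; VV[1]=[0, 3, 0]; VV[2]=[3, 0, 3]

Answer: 3 0 3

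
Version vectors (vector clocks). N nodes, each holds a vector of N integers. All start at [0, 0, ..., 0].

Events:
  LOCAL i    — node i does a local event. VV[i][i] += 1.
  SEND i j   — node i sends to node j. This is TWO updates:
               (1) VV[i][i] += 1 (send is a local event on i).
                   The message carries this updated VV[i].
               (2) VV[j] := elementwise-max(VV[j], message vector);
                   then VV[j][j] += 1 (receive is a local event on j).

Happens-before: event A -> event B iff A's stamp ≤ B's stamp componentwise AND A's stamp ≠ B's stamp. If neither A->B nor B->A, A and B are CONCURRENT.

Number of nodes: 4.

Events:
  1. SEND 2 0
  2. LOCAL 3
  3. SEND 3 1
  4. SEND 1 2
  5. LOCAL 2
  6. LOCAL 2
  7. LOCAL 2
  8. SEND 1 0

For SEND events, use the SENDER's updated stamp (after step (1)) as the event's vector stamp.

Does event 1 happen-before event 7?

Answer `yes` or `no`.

Answer: yes

Derivation:
Initial: VV[0]=[0, 0, 0, 0]
Initial: VV[1]=[0, 0, 0, 0]
Initial: VV[2]=[0, 0, 0, 0]
Initial: VV[3]=[0, 0, 0, 0]
Event 1: SEND 2->0: VV[2][2]++ -> VV[2]=[0, 0, 1, 0], msg_vec=[0, 0, 1, 0]; VV[0]=max(VV[0],msg_vec) then VV[0][0]++ -> VV[0]=[1, 0, 1, 0]
Event 2: LOCAL 3: VV[3][3]++ -> VV[3]=[0, 0, 0, 1]
Event 3: SEND 3->1: VV[3][3]++ -> VV[3]=[0, 0, 0, 2], msg_vec=[0, 0, 0, 2]; VV[1]=max(VV[1],msg_vec) then VV[1][1]++ -> VV[1]=[0, 1, 0, 2]
Event 4: SEND 1->2: VV[1][1]++ -> VV[1]=[0, 2, 0, 2], msg_vec=[0, 2, 0, 2]; VV[2]=max(VV[2],msg_vec) then VV[2][2]++ -> VV[2]=[0, 2, 2, 2]
Event 5: LOCAL 2: VV[2][2]++ -> VV[2]=[0, 2, 3, 2]
Event 6: LOCAL 2: VV[2][2]++ -> VV[2]=[0, 2, 4, 2]
Event 7: LOCAL 2: VV[2][2]++ -> VV[2]=[0, 2, 5, 2]
Event 8: SEND 1->0: VV[1][1]++ -> VV[1]=[0, 3, 0, 2], msg_vec=[0, 3, 0, 2]; VV[0]=max(VV[0],msg_vec) then VV[0][0]++ -> VV[0]=[2, 3, 1, 2]
Event 1 stamp: [0, 0, 1, 0]
Event 7 stamp: [0, 2, 5, 2]
[0, 0, 1, 0] <= [0, 2, 5, 2]? True. Equal? False. Happens-before: True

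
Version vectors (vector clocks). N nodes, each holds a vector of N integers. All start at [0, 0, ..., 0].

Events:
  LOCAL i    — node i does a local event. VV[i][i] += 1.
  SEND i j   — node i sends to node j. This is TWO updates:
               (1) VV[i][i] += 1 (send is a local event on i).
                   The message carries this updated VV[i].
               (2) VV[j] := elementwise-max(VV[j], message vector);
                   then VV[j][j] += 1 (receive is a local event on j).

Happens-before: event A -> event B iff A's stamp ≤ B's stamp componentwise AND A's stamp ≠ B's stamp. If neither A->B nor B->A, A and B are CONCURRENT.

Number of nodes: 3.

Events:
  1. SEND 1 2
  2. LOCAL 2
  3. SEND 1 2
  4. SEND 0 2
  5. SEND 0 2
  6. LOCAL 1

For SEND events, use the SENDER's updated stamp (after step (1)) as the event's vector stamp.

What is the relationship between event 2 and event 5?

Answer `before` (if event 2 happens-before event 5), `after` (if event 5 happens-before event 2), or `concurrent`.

Answer: concurrent

Derivation:
Initial: VV[0]=[0, 0, 0]
Initial: VV[1]=[0, 0, 0]
Initial: VV[2]=[0, 0, 0]
Event 1: SEND 1->2: VV[1][1]++ -> VV[1]=[0, 1, 0], msg_vec=[0, 1, 0]; VV[2]=max(VV[2],msg_vec) then VV[2][2]++ -> VV[2]=[0, 1, 1]
Event 2: LOCAL 2: VV[2][2]++ -> VV[2]=[0, 1, 2]
Event 3: SEND 1->2: VV[1][1]++ -> VV[1]=[0, 2, 0], msg_vec=[0, 2, 0]; VV[2]=max(VV[2],msg_vec) then VV[2][2]++ -> VV[2]=[0, 2, 3]
Event 4: SEND 0->2: VV[0][0]++ -> VV[0]=[1, 0, 0], msg_vec=[1, 0, 0]; VV[2]=max(VV[2],msg_vec) then VV[2][2]++ -> VV[2]=[1, 2, 4]
Event 5: SEND 0->2: VV[0][0]++ -> VV[0]=[2, 0, 0], msg_vec=[2, 0, 0]; VV[2]=max(VV[2],msg_vec) then VV[2][2]++ -> VV[2]=[2, 2, 5]
Event 6: LOCAL 1: VV[1][1]++ -> VV[1]=[0, 3, 0]
Event 2 stamp: [0, 1, 2]
Event 5 stamp: [2, 0, 0]
[0, 1, 2] <= [2, 0, 0]? False
[2, 0, 0] <= [0, 1, 2]? False
Relation: concurrent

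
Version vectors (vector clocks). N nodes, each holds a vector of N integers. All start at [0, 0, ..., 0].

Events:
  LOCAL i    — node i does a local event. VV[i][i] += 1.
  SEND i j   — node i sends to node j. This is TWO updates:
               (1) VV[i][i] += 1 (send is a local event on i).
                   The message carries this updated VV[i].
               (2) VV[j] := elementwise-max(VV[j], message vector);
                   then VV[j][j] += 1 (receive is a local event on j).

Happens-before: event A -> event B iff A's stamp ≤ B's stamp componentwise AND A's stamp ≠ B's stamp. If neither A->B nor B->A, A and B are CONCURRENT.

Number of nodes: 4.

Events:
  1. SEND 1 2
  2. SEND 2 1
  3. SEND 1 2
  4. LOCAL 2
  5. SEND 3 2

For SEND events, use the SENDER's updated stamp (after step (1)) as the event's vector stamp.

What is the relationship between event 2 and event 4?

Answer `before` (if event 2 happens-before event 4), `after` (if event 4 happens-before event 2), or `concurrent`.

Answer: before

Derivation:
Initial: VV[0]=[0, 0, 0, 0]
Initial: VV[1]=[0, 0, 0, 0]
Initial: VV[2]=[0, 0, 0, 0]
Initial: VV[3]=[0, 0, 0, 0]
Event 1: SEND 1->2: VV[1][1]++ -> VV[1]=[0, 1, 0, 0], msg_vec=[0, 1, 0, 0]; VV[2]=max(VV[2],msg_vec) then VV[2][2]++ -> VV[2]=[0, 1, 1, 0]
Event 2: SEND 2->1: VV[2][2]++ -> VV[2]=[0, 1, 2, 0], msg_vec=[0, 1, 2, 0]; VV[1]=max(VV[1],msg_vec) then VV[1][1]++ -> VV[1]=[0, 2, 2, 0]
Event 3: SEND 1->2: VV[1][1]++ -> VV[1]=[0, 3, 2, 0], msg_vec=[0, 3, 2, 0]; VV[2]=max(VV[2],msg_vec) then VV[2][2]++ -> VV[2]=[0, 3, 3, 0]
Event 4: LOCAL 2: VV[2][2]++ -> VV[2]=[0, 3, 4, 0]
Event 5: SEND 3->2: VV[3][3]++ -> VV[3]=[0, 0, 0, 1], msg_vec=[0, 0, 0, 1]; VV[2]=max(VV[2],msg_vec) then VV[2][2]++ -> VV[2]=[0, 3, 5, 1]
Event 2 stamp: [0, 1, 2, 0]
Event 4 stamp: [0, 3, 4, 0]
[0, 1, 2, 0] <= [0, 3, 4, 0]? True
[0, 3, 4, 0] <= [0, 1, 2, 0]? False
Relation: before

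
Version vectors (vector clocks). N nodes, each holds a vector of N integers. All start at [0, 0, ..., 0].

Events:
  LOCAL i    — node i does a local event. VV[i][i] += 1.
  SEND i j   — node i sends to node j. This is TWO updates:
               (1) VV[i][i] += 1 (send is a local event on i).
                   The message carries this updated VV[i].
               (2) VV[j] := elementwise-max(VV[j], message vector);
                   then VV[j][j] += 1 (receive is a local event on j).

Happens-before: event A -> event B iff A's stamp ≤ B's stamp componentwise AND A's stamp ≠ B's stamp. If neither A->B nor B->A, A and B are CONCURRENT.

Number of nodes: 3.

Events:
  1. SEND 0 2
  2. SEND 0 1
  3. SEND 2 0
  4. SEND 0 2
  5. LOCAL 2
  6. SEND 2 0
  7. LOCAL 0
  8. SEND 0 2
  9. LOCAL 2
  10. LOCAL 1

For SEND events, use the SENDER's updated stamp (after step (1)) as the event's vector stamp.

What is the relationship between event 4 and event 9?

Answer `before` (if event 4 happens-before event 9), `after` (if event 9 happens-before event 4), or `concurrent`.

Answer: before

Derivation:
Initial: VV[0]=[0, 0, 0]
Initial: VV[1]=[0, 0, 0]
Initial: VV[2]=[0, 0, 0]
Event 1: SEND 0->2: VV[0][0]++ -> VV[0]=[1, 0, 0], msg_vec=[1, 0, 0]; VV[2]=max(VV[2],msg_vec) then VV[2][2]++ -> VV[2]=[1, 0, 1]
Event 2: SEND 0->1: VV[0][0]++ -> VV[0]=[2, 0, 0], msg_vec=[2, 0, 0]; VV[1]=max(VV[1],msg_vec) then VV[1][1]++ -> VV[1]=[2, 1, 0]
Event 3: SEND 2->0: VV[2][2]++ -> VV[2]=[1, 0, 2], msg_vec=[1, 0, 2]; VV[0]=max(VV[0],msg_vec) then VV[0][0]++ -> VV[0]=[3, 0, 2]
Event 4: SEND 0->2: VV[0][0]++ -> VV[0]=[4, 0, 2], msg_vec=[4, 0, 2]; VV[2]=max(VV[2],msg_vec) then VV[2][2]++ -> VV[2]=[4, 0, 3]
Event 5: LOCAL 2: VV[2][2]++ -> VV[2]=[4, 0, 4]
Event 6: SEND 2->0: VV[2][2]++ -> VV[2]=[4, 0, 5], msg_vec=[4, 0, 5]; VV[0]=max(VV[0],msg_vec) then VV[0][0]++ -> VV[0]=[5, 0, 5]
Event 7: LOCAL 0: VV[0][0]++ -> VV[0]=[6, 0, 5]
Event 8: SEND 0->2: VV[0][0]++ -> VV[0]=[7, 0, 5], msg_vec=[7, 0, 5]; VV[2]=max(VV[2],msg_vec) then VV[2][2]++ -> VV[2]=[7, 0, 6]
Event 9: LOCAL 2: VV[2][2]++ -> VV[2]=[7, 0, 7]
Event 10: LOCAL 1: VV[1][1]++ -> VV[1]=[2, 2, 0]
Event 4 stamp: [4, 0, 2]
Event 9 stamp: [7, 0, 7]
[4, 0, 2] <= [7, 0, 7]? True
[7, 0, 7] <= [4, 0, 2]? False
Relation: before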